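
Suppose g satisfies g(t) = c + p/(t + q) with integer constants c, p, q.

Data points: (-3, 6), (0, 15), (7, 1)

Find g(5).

0

(g(t) − c)(t + q) = p for each data point; the three points give a linear system in c and q, then p follows.
Solving: c = 3, q = -1, p = -12, so g(t) = 3 − 12/(t − 1).
Then g(5) = 3 − 12/4 = 0.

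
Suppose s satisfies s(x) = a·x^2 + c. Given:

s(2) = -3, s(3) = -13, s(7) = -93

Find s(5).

-45

From s(2) = -3 and s(3) = -13: 4a + c = -3 and 9a + c = -13.
Subtracting: 5a = -10, so a = -2; then c = -3 − (-2)·4 = 5.
So s(x) = -2x² + 5, and s(5) = -45.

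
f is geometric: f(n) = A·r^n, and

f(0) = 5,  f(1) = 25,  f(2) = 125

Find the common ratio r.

Consecutive ratio: 25/5 = 5, and 125/25 = 5, so r = 5.
Then A·5^0 = 5 gives A = 5, and f(n) = 5·5^n.

5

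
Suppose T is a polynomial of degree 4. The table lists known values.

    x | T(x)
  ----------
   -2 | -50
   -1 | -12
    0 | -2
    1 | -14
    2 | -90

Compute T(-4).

Write T(x) = ax^4 + bx³ + cx² + dx + e; the 5 given values yield a linear system in the 5 coefficients.
Solving, T(x) = -2x^4 - 3x³ - 9x² + 2x - 2.
Then T(-4) = -474.

-474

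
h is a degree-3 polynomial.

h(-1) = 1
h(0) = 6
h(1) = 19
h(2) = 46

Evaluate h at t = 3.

Write h(t) = at³ + bt² + ct + d; the 4 given values yield a linear system in the 4 coefficients.
Solving, h(t) = t³ + 4t² + 8t + 6.
Then h(3) = 93.

93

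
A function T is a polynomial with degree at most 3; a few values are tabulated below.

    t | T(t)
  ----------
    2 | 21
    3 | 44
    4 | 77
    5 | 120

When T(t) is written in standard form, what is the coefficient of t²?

5

Write T(t) = at³ + bt² + ct + d; the 4 given values yield a linear system in the 4 coefficients.
Solving, the leading coefficient vanishes, and T(t) = 5t² - 2t + 5.
The coefficient of t² is 5.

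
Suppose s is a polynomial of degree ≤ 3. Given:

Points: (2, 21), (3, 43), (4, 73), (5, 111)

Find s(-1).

Write s(t) = at³ + bt² + ct + d; the 4 given values yield a linear system in the 4 coefficients.
Solving, the leading coefficient vanishes, and s(t) = 4t² + 2t + 1.
Then s(-1) = 3.

3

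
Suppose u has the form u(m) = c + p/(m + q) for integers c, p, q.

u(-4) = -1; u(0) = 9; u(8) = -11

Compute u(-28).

-5

(u(m) − c)(m + q) = p for each data point; the three points give a linear system in c and q, then p follows.
Solving: c = -6, q = -2, p = -30, so u(m) = -6 − 30/(m − 2).
Then u(-28) = -6 − 30/(-30) = -5.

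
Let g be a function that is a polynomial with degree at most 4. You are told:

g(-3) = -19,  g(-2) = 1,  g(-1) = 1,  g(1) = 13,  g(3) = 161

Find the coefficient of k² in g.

8

Write g(k) = ak^4 + bk³ + ck² + dk + e; the 5 given values yield a linear system in the 5 coefficients.
Solving, the leading coefficient vanishes, and g(k) = 3k³ + 8k² + 3k - 1.
The coefficient of k² is 8.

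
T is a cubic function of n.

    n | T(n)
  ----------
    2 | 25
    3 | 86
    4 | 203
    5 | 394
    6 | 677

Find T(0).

-1

First differences: 61, 117, 191, 283. Second differences: 56, 74, 92. Third differences: 18, 18.
Level-3 differences are constant, so T has degree 3.
Fitting a degree-3 polynomial gives T(n) = 3n³ + n² - n - 1.
Then T(0) = -1.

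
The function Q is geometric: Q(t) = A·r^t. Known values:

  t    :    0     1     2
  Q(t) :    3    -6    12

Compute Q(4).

48

Consecutive ratio: -6/3 = -2, and 12/(-6) = -2, so r = -2.
Then A·(-2)^0 = 3 gives A = 3, and Q(t) = 3·(-2)^t.
Q(4) = 3·(-2)^4 = 48.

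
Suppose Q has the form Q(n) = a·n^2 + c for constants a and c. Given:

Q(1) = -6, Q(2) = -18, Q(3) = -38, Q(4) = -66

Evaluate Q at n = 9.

From Q(1) = -6 and Q(2) = -18: 1a + c = -6 and 4a + c = -18.
Subtracting: 3a = -12, so a = -4; then c = -6 − (-4)·1 = -2.
So Q(n) = -4n² − 2, and Q(9) = -326.

-326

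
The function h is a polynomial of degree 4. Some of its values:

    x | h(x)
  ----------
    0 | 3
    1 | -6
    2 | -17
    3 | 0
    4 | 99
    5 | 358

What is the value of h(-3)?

78

First differences: -9, -11, 17, 99, 259. Second differences: -2, 28, 82, 160. Third differences: 30, 54, 78. Fourth differences: 24, 24.
Level-4 differences are constant, so h has degree 4.
Fitting a degree-4 polynomial gives h(x) = x^4 - x³ - 5x² - 4x + 3.
Then h(-3) = 78.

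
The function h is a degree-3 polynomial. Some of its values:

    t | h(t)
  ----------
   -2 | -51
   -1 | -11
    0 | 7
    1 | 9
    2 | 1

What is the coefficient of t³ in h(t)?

First differences: 40, 18, 2, -8. Second differences: -22, -16, -10. Third differences: 6, 6.
Level-3 differences are constant, so h has degree 3.
Fitting a degree-3 polynomial gives h(t) = t³ - 8t² + 9t + 7.
The coefficient of t³ is 1.

1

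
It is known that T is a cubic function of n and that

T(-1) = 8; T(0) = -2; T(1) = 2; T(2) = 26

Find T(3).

Write T(n) = an³ + bn² + cn + d; the 4 given values yield a linear system in the 4 coefficients.
Solving, T(n) = n³ + 7n² - 4n - 2.
Then T(3) = 76.

76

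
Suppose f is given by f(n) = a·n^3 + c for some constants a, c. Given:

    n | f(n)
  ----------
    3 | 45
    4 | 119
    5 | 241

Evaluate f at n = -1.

From f(3) = 45 and f(4) = 119: 27a + c = 45 and 64a + c = 119.
Subtracting: 37a = 74, so a = 2; then c = 45 − 2·27 = -9.
So f(n) = 2n³ − 9, and f(-1) = -11.

-11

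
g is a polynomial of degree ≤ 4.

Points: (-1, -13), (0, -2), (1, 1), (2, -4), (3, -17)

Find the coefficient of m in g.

First differences: 11, 3, -5, -13. Second differences: -8, -8, -8.
Level-2 differences are constant, so g has degree 2.
Fitting a degree-2 polynomial gives g(m) = -4m² + 7m - 2.
The coefficient of m is 7.

7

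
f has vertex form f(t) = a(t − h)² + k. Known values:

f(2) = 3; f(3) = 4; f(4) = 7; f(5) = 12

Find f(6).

First differences 1, 3, 5; second difference 2 = 2a, so a = 1.
Expanding, the t-coefficient is −2ah = -2h; matching it to the data gives h = 2, and then k = 3.
So f(t) = 1(t − 2)² + 3.
f(6) = 1·4² + 3 = 19.

19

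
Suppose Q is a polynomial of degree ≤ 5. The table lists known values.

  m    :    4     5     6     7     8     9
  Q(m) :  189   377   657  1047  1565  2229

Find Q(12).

5277

First differences: 188, 280, 390, 518, 664. Second differences: 92, 110, 128, 146. Third differences: 18, 18, 18.
Level-3 differences are constant, so Q has degree 3.
Fitting a degree-3 polynomial gives Q(m) = 3m³ + m² - 4m - 3.
Then Q(12) = 5277.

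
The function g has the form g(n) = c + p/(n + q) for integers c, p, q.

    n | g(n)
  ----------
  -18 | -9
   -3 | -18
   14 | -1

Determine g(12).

0

(g(n) − c)(n + q) = p for each data point; the three points give a linear system in c and q, then p follows.
Solving: c = -6, q = -2, p = 60, so g(n) = -6 + 60/(n − 2).
Then g(12) = -6 + 60/10 = 0.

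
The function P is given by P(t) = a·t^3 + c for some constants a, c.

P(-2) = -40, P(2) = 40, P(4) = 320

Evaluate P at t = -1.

-5

From P(-2) = -40 and P(2) = 40: -8a + c = -40 and 8a + c = 40.
Subtracting: 16a = 80, so a = 5; then c = -40 − 5·(-8) = 0.
So P(t) = 5t³ + 0, and P(-1) = -5.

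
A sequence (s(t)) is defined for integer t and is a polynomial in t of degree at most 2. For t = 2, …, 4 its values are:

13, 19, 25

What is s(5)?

31

First differences: 6, 6.
Level-1 differences are constant, so s has degree 1.
Extending the table by one column gives the next first difference 6, so s(5) = 25 + 6 = 31.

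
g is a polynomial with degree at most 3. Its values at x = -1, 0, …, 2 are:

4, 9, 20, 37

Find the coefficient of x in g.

8

Write g(x) = ax³ + bx² + cx + d; the 4 given values yield a linear system in the 4 coefficients.
Solving, the leading coefficient vanishes, and g(x) = 3x² + 8x + 9.
The coefficient of x is 8.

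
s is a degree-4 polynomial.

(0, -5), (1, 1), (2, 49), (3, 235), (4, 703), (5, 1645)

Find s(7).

5959

First differences: 6, 48, 186, 468, 942. Second differences: 42, 138, 282, 474. Third differences: 96, 144, 192. Fourth differences: 48, 48.
Level-4 differences are constant, so s has degree 4.
Fitting a degree-4 polynomial gives s(x) = 2x^4 + 4x³ - 5x² + 5x - 5.
Then s(7) = 5959.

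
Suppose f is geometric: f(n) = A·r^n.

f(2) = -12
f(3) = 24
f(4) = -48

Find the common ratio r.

Consecutive ratio: 24/(-12) = -2, and -48/24 = -2, so r = -2.
Then A·(-2)^2 = -12 gives A = -3, and f(n) = -3·(-2)^n.

-2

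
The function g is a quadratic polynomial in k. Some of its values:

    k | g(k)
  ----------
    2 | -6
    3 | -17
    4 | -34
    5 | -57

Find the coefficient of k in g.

4

Write g(k) = ak² + bk + c; the 4 given values yield a linear system in the 3 coefficients.
Solving, g(k) = -3k² + 4k - 2.
The coefficient of k is 4.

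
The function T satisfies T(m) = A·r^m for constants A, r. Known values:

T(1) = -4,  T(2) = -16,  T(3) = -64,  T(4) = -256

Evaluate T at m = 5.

Consecutive ratio: -16/(-4) = 4, and -64/(-16) = 4, so r = 4.
Then A·4^1 = -4 gives A = -1, and T(m) = -1·4^m.
T(5) = -1·4^5 = -1024.

-1024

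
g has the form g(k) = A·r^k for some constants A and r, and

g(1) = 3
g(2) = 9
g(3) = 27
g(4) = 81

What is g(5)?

243

Consecutive ratio: 9/3 = 3, and 27/9 = 3, so r = 3.
Then A·3^1 = 3 gives A = 1, and g(k) = 1·3^k.
g(5) = 1·3^5 = 243.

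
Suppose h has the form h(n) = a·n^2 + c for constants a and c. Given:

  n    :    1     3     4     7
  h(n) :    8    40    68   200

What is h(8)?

From h(1) = 8 and h(3) = 40: 1a + c = 8 and 9a + c = 40.
Subtracting: 8a = 32, so a = 4; then c = 8 − 4·1 = 4.
So h(n) = 4n² + 4, and h(8) = 260.

260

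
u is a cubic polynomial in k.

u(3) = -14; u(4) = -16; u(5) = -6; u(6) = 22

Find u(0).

4

Write u(k) = ak³ + bk² + ck + d; the 4 given values yield a linear system in the 4 coefficients.
Solving, u(k) = k³ - 6k² + 3k + 4.
Then u(0) = 4.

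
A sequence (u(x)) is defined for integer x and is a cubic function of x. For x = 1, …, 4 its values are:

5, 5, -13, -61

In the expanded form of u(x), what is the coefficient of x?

5

Write u(x) = ax³ + bx² + cx + d; the 4 given values yield a linear system in the 4 coefficients.
Solving, u(x) = -2x³ + 3x² + 5x - 1.
The coefficient of x is 5.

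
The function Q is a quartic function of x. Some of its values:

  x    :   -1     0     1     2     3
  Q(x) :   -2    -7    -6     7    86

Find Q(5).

898

Write Q(x) = ax^4 + bx³ + cx² + dx + e; the 5 given values yield a linear system in the 5 coefficients.
Solving, Q(x) = 2x^4 - 3x³ + x² + x - 7.
Then Q(5) = 898.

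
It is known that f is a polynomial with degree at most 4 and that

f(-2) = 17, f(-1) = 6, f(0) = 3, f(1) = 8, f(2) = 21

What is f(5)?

First differences: -11, -3, 5, 13. Second differences: 8, 8, 8.
Level-2 differences are constant, so f has degree 2.
Fitting a degree-2 polynomial gives f(k) = 4k² + k + 3.
Then f(5) = 108.

108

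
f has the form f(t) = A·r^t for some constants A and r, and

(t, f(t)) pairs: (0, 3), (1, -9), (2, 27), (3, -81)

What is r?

-3

Consecutive ratio: -9/3 = -3, and 27/(-9) = -3, so r = -3.
Then A·(-3)^0 = 3 gives A = 3, and f(t) = 3·(-3)^t.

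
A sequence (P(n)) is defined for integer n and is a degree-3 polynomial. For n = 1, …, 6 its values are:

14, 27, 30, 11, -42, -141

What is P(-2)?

First differences: 13, 3, -19, -53, -99. Second differences: -10, -22, -34, -46. Third differences: -12, -12, -12.
Level-3 differences are constant, so P has degree 3.
Fitting a degree-3 polynomial gives P(n) = -2n³ + 7n² + 6n + 3.
Then P(-2) = 35.

35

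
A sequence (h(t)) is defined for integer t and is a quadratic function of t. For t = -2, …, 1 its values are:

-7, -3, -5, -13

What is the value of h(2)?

First differences: 4, -2, -8. Second differences: -6, -6.
Level-2 differences are constant, so h has degree 2.
Fitting a degree-2 polynomial gives h(t) = -3t² - 5t - 5.
Then h(2) = -27.

-27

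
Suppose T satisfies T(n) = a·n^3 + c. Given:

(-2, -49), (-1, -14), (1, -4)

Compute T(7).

1706

From T(-2) = -49 and T(-1) = -14: -8a + c = -49 and -1a + c = -14.
Subtracting: 7a = 35, so a = 5; then c = -49 − 5·(-8) = -9.
So T(n) = 5n³ − 9, and T(7) = 1706.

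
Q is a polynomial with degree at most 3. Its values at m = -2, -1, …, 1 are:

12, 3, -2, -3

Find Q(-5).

63

First differences: -9, -5, -1. Second differences: 4, 4.
Level-2 differences are constant, so Q has degree 2.
Fitting a degree-2 polynomial gives Q(m) = 2m² - 3m - 2.
Then Q(-5) = 63.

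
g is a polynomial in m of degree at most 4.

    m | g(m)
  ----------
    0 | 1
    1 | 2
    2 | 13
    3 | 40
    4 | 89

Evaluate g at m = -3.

First differences: 1, 11, 27, 49. Second differences: 10, 16, 22. Third differences: 6, 6.
Level-3 differences are constant, so g has degree 3.
Fitting a degree-3 polynomial gives g(m) = m³ + 2m² - 2m + 1.
Then g(-3) = -2.

-2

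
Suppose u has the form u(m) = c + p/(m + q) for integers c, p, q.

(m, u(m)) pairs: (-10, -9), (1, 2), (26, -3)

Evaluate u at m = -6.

(u(m) − c)(m + q) = p for each data point; the three points give a linear system in c and q, then p follows.
Solving: c = -4, q = 4, p = 30, so u(m) = -4 + 30/(m + 4).
Then u(-6) = -4 + 30/(-2) = -19.

-19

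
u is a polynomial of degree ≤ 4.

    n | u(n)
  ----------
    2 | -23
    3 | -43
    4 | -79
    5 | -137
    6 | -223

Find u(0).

Write u(n) = an^4 + bn³ + cn² + dn + e; the 5 given values yield a linear system in the 5 coefficients.
Solving, the leading coefficient vanishes, and u(n) = -n³ + n² - 6n - 7.
Then u(0) = -7.

-7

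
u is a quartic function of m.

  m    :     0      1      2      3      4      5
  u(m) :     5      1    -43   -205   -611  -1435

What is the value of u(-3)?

-163

Write u(m) = am^4 + bm³ + cm² + dm + e; the 6 given values yield a linear system in the 5 coefficients.
Solving, u(m) = -2m^4 - m³ - 3m² + 2m + 5.
Then u(-3) = -163.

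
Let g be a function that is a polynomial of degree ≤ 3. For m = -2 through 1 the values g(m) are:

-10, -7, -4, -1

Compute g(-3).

-13

Write g(m) = am³ + bm² + cm + d; the 4 given values yield a linear system in the 4 coefficients.
Solving, the top 2 coefficients vanish, and g(m) = 3m - 4.
Then g(-3) = -13.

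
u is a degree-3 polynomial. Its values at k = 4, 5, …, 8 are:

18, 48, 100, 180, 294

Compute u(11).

First differences: 30, 52, 80, 114. Second differences: 22, 28, 34. Third differences: 6, 6.
Level-3 differences are constant, so u has degree 3.
Fitting a degree-3 polynomial gives u(k) = k³ - 4k² + 5k - 2.
Then u(11) = 900.

900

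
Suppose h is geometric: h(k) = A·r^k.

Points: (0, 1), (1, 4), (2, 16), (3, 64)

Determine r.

Consecutive ratio: 4/1 = 4, and 16/4 = 4, so r = 4.
Then A·4^0 = 1 gives A = 1, and h(k) = 1·4^k.

4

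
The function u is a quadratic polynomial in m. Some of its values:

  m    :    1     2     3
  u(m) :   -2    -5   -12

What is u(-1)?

-8

Write u(m) = am² + bm + c; the 3 given values yield a linear system in the 3 coefficients.
Solving, u(m) = -2m² + 3m - 3.
Then u(-1) = -8.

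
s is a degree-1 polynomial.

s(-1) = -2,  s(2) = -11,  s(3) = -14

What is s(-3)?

Write s(m) = am + b; the 3 given values yield a linear system in the 2 coefficients.
Solving, s(m) = -3m - 5.
Then s(-3) = 4.

4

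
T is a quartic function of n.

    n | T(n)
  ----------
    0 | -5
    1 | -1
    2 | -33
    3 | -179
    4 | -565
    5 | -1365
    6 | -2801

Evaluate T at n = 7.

Write T(n) = an^4 + bn³ + cn² + dn + e; the 7 given values yield a linear system in the 5 coefficients.
Solving, T(n) = -2n^4 - n³ - n² + 8n - 5.
Then T(7) = -5143.

-5143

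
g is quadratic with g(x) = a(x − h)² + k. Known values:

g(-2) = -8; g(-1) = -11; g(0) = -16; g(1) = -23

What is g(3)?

First differences -3, -5, -7; second difference -2 = 2a, so a = -1.
Expanding, the x-coefficient is −2ah = 2h; matching it to the data gives h = -3, and then k = -7.
So g(x) = -1(x + 3)² − 7.
g(3) = -1·6² − 7 = -43.

-43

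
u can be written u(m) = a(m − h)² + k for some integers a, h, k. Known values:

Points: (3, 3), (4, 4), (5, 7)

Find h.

3

First differences 1, 3; second difference 2 = 2a, so a = 1.
Expanding, the m-coefficient is −2ah = -2h; matching it to the data gives h = 3, and then k = 3.
So u(m) = 1(m − 3)² + 3.
Hence h = 3.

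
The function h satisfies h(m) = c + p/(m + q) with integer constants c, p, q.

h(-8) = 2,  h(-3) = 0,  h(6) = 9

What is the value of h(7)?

(h(m) − c)(m + q) = p for each data point; the three points give a linear system in c and q, then p follows.
Solving: c = 4, q = -2, p = 20, so h(m) = 4 + 20/(m − 2).
Then h(7) = 4 + 20/5 = 8.

8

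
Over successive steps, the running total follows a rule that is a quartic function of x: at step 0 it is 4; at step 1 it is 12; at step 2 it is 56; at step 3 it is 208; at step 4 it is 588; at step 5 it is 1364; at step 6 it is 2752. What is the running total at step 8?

8468

Write the value at x as Q(x).
First differences: 8, 44, 152, 380, 776, 1388. Second differences: 36, 108, 228, 396, 612. Third differences: 72, 120, 168, 216. Fourth differences: 48, 48, 48.
Level-4 differences are constant, so Q has degree 4.
Fitting a degree-4 polynomial gives Q(x) = 2x^4 + 4x² + 2x + 4.
Then Q(8) = 8468.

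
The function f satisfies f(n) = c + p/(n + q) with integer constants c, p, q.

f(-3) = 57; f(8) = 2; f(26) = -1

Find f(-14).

-9

(f(n) − c)(n + q) = p for each data point; the three points give a linear system in c and q, then p follows.
Solving: c = -3, q = 4, p = 60, so f(n) = -3 + 60/(n + 4).
Then f(-14) = -3 + 60/(-10) = -9.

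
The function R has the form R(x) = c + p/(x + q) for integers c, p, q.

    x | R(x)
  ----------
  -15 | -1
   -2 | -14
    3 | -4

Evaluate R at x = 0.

-6

(R(x) − c)(x + q) = p for each data point; the three points give a linear system in c and q, then p follows.
Solving: c = -2, q = 3, p = -12, so R(x) = -2 − 12/(x + 3).
Then R(0) = -2 − 12/3 = -6.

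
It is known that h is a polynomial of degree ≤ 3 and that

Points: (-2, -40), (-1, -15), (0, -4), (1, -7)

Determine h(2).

Write h(x) = ax³ + bx² + cx + d; the 4 given values yield a linear system in the 4 coefficients.
Solving, the leading coefficient vanishes, and h(x) = -7x² + 4x - 4.
Then h(2) = -24.

-24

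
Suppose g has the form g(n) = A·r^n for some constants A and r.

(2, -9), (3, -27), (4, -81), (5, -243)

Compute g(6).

-729

Consecutive ratio: -27/(-9) = 3, and -81/(-27) = 3, so r = 3.
Then A·3^2 = -9 gives A = -1, and g(n) = -1·3^n.
g(6) = -1·3^6 = -729.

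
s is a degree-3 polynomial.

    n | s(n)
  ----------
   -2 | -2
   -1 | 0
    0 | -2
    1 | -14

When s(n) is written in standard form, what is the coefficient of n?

Write s(n) = an³ + bn² + cn + d; the 4 given values yield a linear system in the 4 coefficients.
Solving, s(n) = -n³ - 5n² - 6n - 2.
The coefficient of n is -6.

-6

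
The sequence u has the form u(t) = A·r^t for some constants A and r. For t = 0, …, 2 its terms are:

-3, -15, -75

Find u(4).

Consecutive ratio: -15/(-3) = 5, and -75/(-15) = 5, so r = 5.
Then A·5^0 = -3 gives A = -3, and u(t) = -3·5^t.
u(4) = -3·5^4 = -1875.

-1875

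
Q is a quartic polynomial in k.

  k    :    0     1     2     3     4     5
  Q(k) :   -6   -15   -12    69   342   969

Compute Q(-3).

First differences: -9, 3, 81, 273, 627. Second differences: 12, 78, 192, 354. Third differences: 66, 114, 162. Fourth differences: 48, 48.
Level-4 differences are constant, so Q has degree 4.
Fitting a degree-4 polynomial gives Q(k) = 2k^4 - k³ - 5k² - 5k - 6.
Then Q(-3) = 153.

153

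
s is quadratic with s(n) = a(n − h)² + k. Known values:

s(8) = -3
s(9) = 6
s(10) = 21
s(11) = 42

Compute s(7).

-6

First differences 9, 15, 21; second difference 6 = 2a, so a = 3.
Expanding, the n-coefficient is −2ah = -6h; matching it to the data gives h = 7, and then k = -6.
So s(n) = 3(n − 7)² − 6.
s(7) = 3·0² − 6 = -6.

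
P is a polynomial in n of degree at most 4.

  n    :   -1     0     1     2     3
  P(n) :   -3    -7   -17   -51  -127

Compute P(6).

-787

First differences: -4, -10, -34, -76. Second differences: -6, -24, -42. Third differences: -18, -18.
Level-3 differences are constant, so P has degree 3.
Fitting a degree-3 polynomial gives P(n) = -3n³ - 3n² - 4n - 7.
Then P(6) = -787.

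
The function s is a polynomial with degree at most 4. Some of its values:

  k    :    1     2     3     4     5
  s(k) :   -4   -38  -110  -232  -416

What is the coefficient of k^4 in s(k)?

0

First differences: -34, -72, -122, -184. Second differences: -38, -50, -62. Third differences: -12, -12.
Level-3 differences are constant, so s has degree 3.
Fitting a degree-3 polynomial gives s(k) = -2k³ - 7k² + k + 4.
The coefficient of k^4 is 0.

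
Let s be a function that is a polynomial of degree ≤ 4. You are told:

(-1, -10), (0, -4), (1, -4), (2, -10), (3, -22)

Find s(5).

-64

First differences: 6, 0, -6, -12. Second differences: -6, -6, -6.
Level-2 differences are constant, so s has degree 2.
Fitting a degree-2 polynomial gives s(n) = -3n² + 3n - 4.
Then s(5) = -64.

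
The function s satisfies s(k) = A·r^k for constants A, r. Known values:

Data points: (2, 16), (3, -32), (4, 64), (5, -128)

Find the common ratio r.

Consecutive ratio: -32/16 = -2, and 64/(-32) = -2, so r = -2.
Then A·(-2)^2 = 16 gives A = 4, and s(k) = 4·(-2)^k.

-2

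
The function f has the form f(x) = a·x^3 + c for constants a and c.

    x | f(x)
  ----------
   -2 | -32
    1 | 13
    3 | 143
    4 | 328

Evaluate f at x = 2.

48

From f(-2) = -32 and f(1) = 13: -8a + c = -32 and 1a + c = 13.
Subtracting: 9a = 45, so a = 5; then c = -32 − 5·(-8) = 8.
So f(x) = 5x³ + 8, and f(2) = 48.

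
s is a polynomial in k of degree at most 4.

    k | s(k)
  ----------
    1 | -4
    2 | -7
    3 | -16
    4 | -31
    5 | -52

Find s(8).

First differences: -3, -9, -15, -21. Second differences: -6, -6, -6.
Level-2 differences are constant, so s has degree 2.
Fitting a degree-2 polynomial gives s(k) = -3k² + 6k - 7.
Then s(8) = -151.

-151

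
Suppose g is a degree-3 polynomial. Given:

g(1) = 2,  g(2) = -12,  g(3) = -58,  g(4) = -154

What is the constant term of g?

2

Write g(t) = at³ + bt² + ct + d; the 4 given values yield a linear system in the 4 coefficients.
Solving, g(t) = -3t³ + 2t² + t + 2.
The constant term is g(0) = 2.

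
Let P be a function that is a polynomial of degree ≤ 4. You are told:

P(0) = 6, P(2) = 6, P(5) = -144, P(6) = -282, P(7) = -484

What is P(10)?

-1594

Write P(t) = at^4 + bt³ + ct² + dt + e; the 5 given values yield a linear system in the 5 coefficients.
Solving, the leading coefficient vanishes, and P(t) = -2t³ + 4t² + 6.
Then P(10) = -1594.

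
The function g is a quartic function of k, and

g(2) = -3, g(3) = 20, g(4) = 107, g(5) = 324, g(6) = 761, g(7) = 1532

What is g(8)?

First differences: 23, 87, 217, 437, 771. Second differences: 64, 130, 220, 334. Third differences: 66, 90, 114. Fourth differences: 24, 24.
Level-4 differences are constant, so g has degree 4.
Fitting a degree-4 polynomial gives g(k) = k^4 - 3k³ + 4k² - 5k - 1.
Then g(8) = 2775.

2775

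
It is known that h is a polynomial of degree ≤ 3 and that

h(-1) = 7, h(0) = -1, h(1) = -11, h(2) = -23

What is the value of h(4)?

-53

Write h(t) = at³ + bt² + ct + d; the 4 given values yield a linear system in the 4 coefficients.
Solving, the leading coefficient vanishes, and h(t) = -t² - 9t - 1.
Then h(4) = -53.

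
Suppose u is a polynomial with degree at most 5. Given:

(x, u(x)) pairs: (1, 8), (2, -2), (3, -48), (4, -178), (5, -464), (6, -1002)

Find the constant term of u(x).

6

Write u(x) = ax^5 + bx^4 + cx³ + dx² + ex + p; the 6 given values yield a linear system in the 6 coefficients.
Solving, the leading coefficient vanishes, and u(x) = -x^4 + 2x³ - 5x² + 6x + 6.
The constant term is u(0) = 6.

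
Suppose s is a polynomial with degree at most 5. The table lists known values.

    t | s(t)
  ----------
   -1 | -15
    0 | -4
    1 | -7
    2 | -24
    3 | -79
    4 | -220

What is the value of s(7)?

-1999

First differences: 11, -3, -17, -55, -141. Second differences: -14, -14, -38, -86. Third differences: 0, -24, -48. Fourth differences: -24, -24.
Level-4 differences are constant, so s has degree 4.
Fitting a degree-4 polynomial gives s(t) = -t^4 + 2t³ - 6t² + 2t - 4.
Then s(7) = -1999.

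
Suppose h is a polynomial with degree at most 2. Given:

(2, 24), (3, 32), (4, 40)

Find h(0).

8

First differences: 8, 8.
Level-1 differences are constant, so h has degree 1.
Fitting a degree-1 polynomial gives h(m) = 8m + 8.
Then h(0) = 8.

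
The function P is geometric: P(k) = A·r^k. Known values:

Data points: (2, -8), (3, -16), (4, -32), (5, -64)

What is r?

Consecutive ratio: -16/(-8) = 2, and -32/(-16) = 2, so r = 2.
Then A·2^2 = -8 gives A = -2, and P(k) = -2·2^k.

2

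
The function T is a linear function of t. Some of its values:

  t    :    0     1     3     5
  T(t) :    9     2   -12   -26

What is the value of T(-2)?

Write T(t) = at + b; the 4 given values yield a linear system in the 2 coefficients.
Solving, T(t) = -7t + 9.
Then T(-2) = 23.

23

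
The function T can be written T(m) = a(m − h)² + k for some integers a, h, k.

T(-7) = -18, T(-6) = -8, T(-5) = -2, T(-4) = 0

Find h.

-4

First differences 10, 6, 2; second difference -4 = 2a, so a = -2.
Expanding, the m-coefficient is −2ah = 4h; matching it to the data gives h = -4, and then k = 0.
So T(m) = -2(m + 4)² + 0.
Hence h = -4.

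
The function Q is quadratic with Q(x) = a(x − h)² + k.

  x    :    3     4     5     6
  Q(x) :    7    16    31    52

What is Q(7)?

First differences 9, 15, 21; second difference 6 = 2a, so a = 3.
Expanding, the x-coefficient is −2ah = -6h; matching it to the data gives h = 2, and then k = 4.
So Q(x) = 3(x − 2)² + 4.
Q(7) = 3·5² + 4 = 79.

79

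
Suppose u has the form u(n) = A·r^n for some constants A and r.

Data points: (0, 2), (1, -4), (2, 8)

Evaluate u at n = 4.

32

Consecutive ratio: -4/2 = -2, and 8/(-4) = -2, so r = -2.
Then A·(-2)^0 = 2 gives A = 2, and u(n) = 2·(-2)^n.
u(4) = 2·(-2)^4 = 32.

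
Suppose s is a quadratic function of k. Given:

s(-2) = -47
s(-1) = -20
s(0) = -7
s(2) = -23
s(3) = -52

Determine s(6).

-223

Write s(k) = ak² + bk + c; the 5 given values yield a linear system in the 3 coefficients.
Solving, s(k) = -7k² + 6k - 7.
Then s(6) = -223.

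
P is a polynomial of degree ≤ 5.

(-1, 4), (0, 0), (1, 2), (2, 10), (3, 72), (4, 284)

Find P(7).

First differences: -4, 2, 8, 62, 212. Second differences: 6, 6, 54, 150. Third differences: 0, 48, 96. Fourth differences: 48, 48.
Level-4 differences are constant, so P has degree 4.
Fitting a degree-4 polynomial gives P(k) = 2k^4 - 4k³ + k² + 3k.
Then P(7) = 3500.

3500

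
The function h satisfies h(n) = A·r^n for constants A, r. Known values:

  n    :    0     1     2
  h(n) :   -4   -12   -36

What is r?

3

Consecutive ratio: -12/(-4) = 3, and -36/(-12) = 3, so r = 3.
Then A·3^0 = -4 gives A = -4, and h(n) = -4·3^n.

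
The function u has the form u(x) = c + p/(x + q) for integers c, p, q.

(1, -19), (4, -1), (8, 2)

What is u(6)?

1

(u(x) − c)(x + q) = p for each data point; the three points give a linear system in c and q, then p follows.
Solving: c = 5, q = 0, p = -24, so u(x) = 5 − 24/(x + 0).
Then u(6) = 5 − 24/6 = 1.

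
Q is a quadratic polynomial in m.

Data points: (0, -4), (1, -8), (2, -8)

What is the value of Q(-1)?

Write Q(m) = am² + bm + c; the 3 given values yield a linear system in the 3 coefficients.
Solving, Q(m) = 2m² - 6m - 4.
Then Q(-1) = 4.

4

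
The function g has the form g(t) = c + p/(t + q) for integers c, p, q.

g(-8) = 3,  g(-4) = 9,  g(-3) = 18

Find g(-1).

(g(t) − c)(t + q) = p for each data point; the three points give a linear system in c and q, then p follows.
Solving: c = 0, q = 2, p = -18, so g(t) = -18/(t + 2).
Then g(-1) = 0 − 18/1 = -18.

-18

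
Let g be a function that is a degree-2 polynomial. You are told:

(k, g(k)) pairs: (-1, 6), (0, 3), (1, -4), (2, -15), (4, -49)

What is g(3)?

-30

Write g(k) = ak² + bk + c; the 5 given values yield a linear system in the 3 coefficients.
Solving, g(k) = -2k² - 5k + 3.
Then g(3) = -30.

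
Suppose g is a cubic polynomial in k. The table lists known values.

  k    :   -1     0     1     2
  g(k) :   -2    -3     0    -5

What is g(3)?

Write g(k) = ak³ + bk² + ck + d; the 4 given values yield a linear system in the 4 coefficients.
Solving, g(k) = -2k³ + 2k² + 3k - 3.
Then g(3) = -30.

-30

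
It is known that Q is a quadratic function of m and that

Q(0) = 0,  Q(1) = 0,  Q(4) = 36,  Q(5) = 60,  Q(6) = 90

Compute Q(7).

126

Write Q(m) = am² + bm + c; the 5 given values yield a linear system in the 3 coefficients.
Solving, Q(m) = 3m² - 3m.
Then Q(7) = 126.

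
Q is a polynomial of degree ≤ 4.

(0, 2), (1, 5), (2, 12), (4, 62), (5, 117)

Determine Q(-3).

-43

Write Q(m) = am^4 + bm³ + cm² + dm + e; the 5 given values yield a linear system in the 5 coefficients.
Solving, the leading coefficient vanishes, and Q(m) = m³ - m² + 3m + 2.
Then Q(-3) = -43.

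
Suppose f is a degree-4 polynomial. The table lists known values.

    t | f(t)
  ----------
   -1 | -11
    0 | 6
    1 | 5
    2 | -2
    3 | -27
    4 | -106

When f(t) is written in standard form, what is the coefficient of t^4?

First differences: 17, -1, -7, -25, -79. Second differences: -18, -6, -18, -54. Third differences: 12, -12, -36. Fourth differences: -24, -24.
Level-4 differences are constant, so f has degree 4.
Fitting a degree-4 polynomial gives f(t) = -t^4 + 4t³ - 8t² + 4t + 6.
The coefficient of t^4 is -1.

-1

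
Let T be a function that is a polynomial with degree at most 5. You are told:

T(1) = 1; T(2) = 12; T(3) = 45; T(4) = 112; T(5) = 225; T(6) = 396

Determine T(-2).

-20

Write T(x) = ax^5 + bx^4 + cx³ + dx² + ex + p; the 6 given values yield a linear system in the 6 coefficients.
Solving, the top 2 coefficients vanish, and T(x) = 2x³ - x².
Then T(-2) = -20.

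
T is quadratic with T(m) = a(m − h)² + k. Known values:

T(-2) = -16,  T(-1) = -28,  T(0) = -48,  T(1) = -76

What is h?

-3

First differences -12, -20, -28; second difference -8 = 2a, so a = -4.
Expanding, the m-coefficient is −2ah = 8h; matching it to the data gives h = -3, and then k = -12.
So T(m) = -4(m + 3)² − 12.
Hence h = -3.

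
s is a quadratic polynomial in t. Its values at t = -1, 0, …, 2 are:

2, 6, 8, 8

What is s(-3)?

First differences: 4, 2, 0. Second differences: -2, -2.
Level-2 differences are constant, so s has degree 2.
Fitting a degree-2 polynomial gives s(t) = -t² + 3t + 6.
Then s(-3) = -12.

-12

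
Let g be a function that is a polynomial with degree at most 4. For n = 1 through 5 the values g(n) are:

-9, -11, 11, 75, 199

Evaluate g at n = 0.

-1

First differences: -2, 22, 64, 124. Second differences: 24, 42, 60. Third differences: 18, 18.
Level-3 differences are constant, so g has degree 3.
Fitting a degree-3 polynomial gives g(n) = 3n³ - 6n² - 5n - 1.
Then g(0) = -1.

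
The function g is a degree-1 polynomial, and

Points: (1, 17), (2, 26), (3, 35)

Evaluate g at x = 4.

First differences: 9, 9.
Level-1 differences are constant, so g has degree 1.
Extending the table by one column gives the next first difference 9, so g(4) = 35 + 9 = 44.

44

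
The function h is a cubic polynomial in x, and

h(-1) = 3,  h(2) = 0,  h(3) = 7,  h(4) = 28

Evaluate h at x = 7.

Write h(x) = ax³ + bx² + cx + d; the 4 given values yield a linear system in the 4 coefficients.
Solving, h(x) = x³ - 2x² - 2x + 4.
Then h(7) = 235.

235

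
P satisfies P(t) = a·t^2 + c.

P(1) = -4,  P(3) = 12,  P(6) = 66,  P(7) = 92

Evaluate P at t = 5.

From P(1) = -4 and P(3) = 12: 1a + c = -4 and 9a + c = 12.
Subtracting: 8a = 16, so a = 2; then c = -4 − 2·1 = -6.
So P(t) = 2t² − 6, and P(5) = 44.

44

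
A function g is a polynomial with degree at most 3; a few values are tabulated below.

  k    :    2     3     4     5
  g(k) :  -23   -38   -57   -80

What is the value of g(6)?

Write g(k) = ak³ + bk² + ck + d; the 4 given values yield a linear system in the 4 coefficients.
Solving, the leading coefficient vanishes, and g(k) = -2k² - 5k - 5.
Then g(6) = -107.

-107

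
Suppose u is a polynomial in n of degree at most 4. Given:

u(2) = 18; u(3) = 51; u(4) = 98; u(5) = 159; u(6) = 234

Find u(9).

First differences: 33, 47, 61, 75. Second differences: 14, 14, 14.
Level-2 differences are constant, so u has degree 2.
Fitting a degree-2 polynomial gives u(n) = 7n² - 2n - 6.
Then u(9) = 543.

543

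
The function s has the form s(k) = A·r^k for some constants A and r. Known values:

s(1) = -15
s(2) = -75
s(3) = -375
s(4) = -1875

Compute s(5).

-9375

Consecutive ratio: -75/(-15) = 5, and -375/(-75) = 5, so r = 5.
Then A·5^1 = -15 gives A = -3, and s(k) = -3·5^k.
s(5) = -3·5^5 = -9375.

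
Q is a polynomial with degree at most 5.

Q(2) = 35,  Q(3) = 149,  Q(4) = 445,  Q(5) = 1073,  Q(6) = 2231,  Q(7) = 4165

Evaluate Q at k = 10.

Write Q(k) = ak^5 + bk^4 + ck³ + dk² + ek + p; the 6 given values yield a linear system in the 6 coefficients.
Solving, the leading coefficient vanishes, and Q(k) = 2k^4 - 3k³ + 8k² + k - 7.
Then Q(10) = 17803.

17803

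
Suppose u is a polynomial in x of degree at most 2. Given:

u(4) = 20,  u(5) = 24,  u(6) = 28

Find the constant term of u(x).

First differences: 4, 4.
Level-1 differences are constant, so u has degree 1.
Fitting a degree-1 polynomial gives u(x) = 4x + 4.
The constant term is u(0) = 4.

4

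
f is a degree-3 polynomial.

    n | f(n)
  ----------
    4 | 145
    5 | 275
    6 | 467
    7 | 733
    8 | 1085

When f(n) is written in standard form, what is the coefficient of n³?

2

First differences: 130, 192, 266, 352. Second differences: 62, 74, 86. Third differences: 12, 12.
Level-3 differences are constant, so f has degree 3.
Fitting a degree-3 polynomial gives f(n) = 2n³ + n² - n + 5.
The coefficient of n³ is 2.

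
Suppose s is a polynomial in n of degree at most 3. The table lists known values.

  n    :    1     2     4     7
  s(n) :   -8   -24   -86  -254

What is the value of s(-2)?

-20

Write s(n) = an³ + bn² + cn + d; the 4 given values yield a linear system in the 4 coefficients.
Solving, the leading coefficient vanishes, and s(n) = -5n² - n - 2.
Then s(-2) = -20.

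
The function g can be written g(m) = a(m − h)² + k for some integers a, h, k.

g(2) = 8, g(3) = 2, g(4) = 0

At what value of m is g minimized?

First differences -6, -2; second difference 4 = 2a, so a = 2.
Expanding, the m-coefficient is −2ah = -4h; matching it to the data gives h = 4, and then k = 0.
So g(m) = 2(m − 4)² + 0.
Hence h = 4.

4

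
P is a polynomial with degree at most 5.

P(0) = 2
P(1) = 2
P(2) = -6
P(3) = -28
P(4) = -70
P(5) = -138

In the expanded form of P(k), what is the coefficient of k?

Write P(k) = ak^5 + bk^4 + ck³ + dk² + ek + p; the 6 given values yield a linear system in the 6 coefficients.
Solving, the top 2 coefficients vanish, and P(k) = -k³ - k² + 2k + 2.
The coefficient of k is 2.

2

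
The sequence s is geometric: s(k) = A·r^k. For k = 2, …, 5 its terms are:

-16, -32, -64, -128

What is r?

2

Consecutive ratio: -32/(-16) = 2, and -64/(-32) = 2, so r = 2.
Then A·2^2 = -16 gives A = -4, and s(k) = -4·2^k.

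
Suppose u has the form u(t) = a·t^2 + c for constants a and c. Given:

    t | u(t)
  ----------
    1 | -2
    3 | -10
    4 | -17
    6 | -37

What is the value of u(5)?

-26

From u(1) = -2 and u(3) = -10: 1a + c = -2 and 9a + c = -10.
Subtracting: 8a = -8, so a = -1; then c = -2 − (-1)·1 = -1.
So u(t) = -1t² − 1, and u(5) = -26.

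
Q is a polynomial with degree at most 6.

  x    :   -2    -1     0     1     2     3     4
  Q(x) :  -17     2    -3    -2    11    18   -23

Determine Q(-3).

-114

First differences: 19, -5, 1, 13, 7, -41. Second differences: -24, 6, 12, -6, -48. Third differences: 30, 6, -18, -42. Fourth differences: -24, -24, -24.
Level-4 differences are constant, so Q has degree 4.
Fitting a degree-4 polynomial gives Q(x) = -x^4 + 3x³ + 4x² - 5x - 3.
Then Q(-3) = -114.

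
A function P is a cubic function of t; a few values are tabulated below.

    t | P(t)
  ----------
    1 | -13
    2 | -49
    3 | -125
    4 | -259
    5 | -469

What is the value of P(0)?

1

First differences: -36, -76, -134, -210. Second differences: -40, -58, -76. Third differences: -18, -18.
Level-3 differences are constant, so P has degree 3.
Fitting a degree-3 polynomial gives P(t) = -3t³ - 2t² - 9t + 1.
Then P(0) = 1.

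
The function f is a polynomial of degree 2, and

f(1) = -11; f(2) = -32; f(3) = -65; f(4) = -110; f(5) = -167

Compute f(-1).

-5

First differences: -21, -33, -45, -57. Second differences: -12, -12, -12.
Level-2 differences are constant, so f has degree 2.
Fitting a degree-2 polynomial gives f(n) = -6n² - 3n - 2.
Then f(-1) = -5.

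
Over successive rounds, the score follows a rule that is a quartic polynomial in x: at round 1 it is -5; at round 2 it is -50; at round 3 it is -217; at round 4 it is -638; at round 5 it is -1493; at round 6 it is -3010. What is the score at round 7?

Write the value at x as f(x).
Write f(x) = ax^4 + bx³ + cx² + dx + e; the 6 given values yield a linear system in the 5 coefficients.
Solving, f(x) = -2x^4 - 2x³ + x² - 4x + 2.
Then f(7) = -5465.

-5465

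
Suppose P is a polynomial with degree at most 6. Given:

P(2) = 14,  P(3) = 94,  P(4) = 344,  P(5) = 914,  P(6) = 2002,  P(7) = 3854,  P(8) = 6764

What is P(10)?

First differences: 80, 250, 570, 1088, 1852, 2910. Second differences: 170, 320, 518, 764, 1058. Third differences: 150, 198, 246, 294. Fourth differences: 48, 48, 48.
Level-4 differences are constant, so P has degree 4.
Fitting a degree-4 polynomial gives P(k) = 2k^4 - 3k³ + 2k² - 3k + 4.
Then P(10) = 17174.

17174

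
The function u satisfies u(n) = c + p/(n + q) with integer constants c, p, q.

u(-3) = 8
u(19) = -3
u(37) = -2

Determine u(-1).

17

(u(n) − c)(n + q) = p for each data point; the three points give a linear system in c and q, then p follows.
Solving: c = -1, q = -1, p = -36, so u(n) = -1 − 36/(n − 1).
Then u(-1) = -1 − 36/(-2) = 17.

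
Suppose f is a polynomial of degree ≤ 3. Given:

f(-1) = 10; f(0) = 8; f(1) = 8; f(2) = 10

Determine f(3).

14

First differences: -2, 0, 2. Second differences: 2, 2.
Level-2 differences are constant, so f has degree 2.
Fitting a degree-2 polynomial gives f(n) = n² - n + 8.
Then f(3) = 14.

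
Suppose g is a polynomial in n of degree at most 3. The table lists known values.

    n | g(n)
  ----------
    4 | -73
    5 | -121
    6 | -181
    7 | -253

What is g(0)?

-1

First differences: -48, -60, -72. Second differences: -12, -12.
Level-2 differences are constant, so g has degree 2.
Fitting a degree-2 polynomial gives g(n) = -6n² + 6n - 1.
The constant term is g(0) = -1.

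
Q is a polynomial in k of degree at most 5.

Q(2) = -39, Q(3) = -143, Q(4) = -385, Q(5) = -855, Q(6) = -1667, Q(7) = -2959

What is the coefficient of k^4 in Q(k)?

Write Q(k) = ak^5 + bk^4 + ck³ + dk² + ek + p; the 6 given values yield a linear system in the 6 coefficients.
Solving, the leading coefficient vanishes, and Q(k) = -k^4 - k³ - 5k² + 5k - 5.
The coefficient of k^4 is -1.

-1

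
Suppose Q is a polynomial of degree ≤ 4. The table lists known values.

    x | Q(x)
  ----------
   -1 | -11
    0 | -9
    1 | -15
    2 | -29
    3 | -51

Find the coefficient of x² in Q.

Write Q(x) = ax^4 + bx³ + cx² + dx + e; the 5 given values yield a linear system in the 5 coefficients.
Solving, the top 2 coefficients vanish, and Q(x) = -4x² - 2x - 9.
The coefficient of x² is -4.

-4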